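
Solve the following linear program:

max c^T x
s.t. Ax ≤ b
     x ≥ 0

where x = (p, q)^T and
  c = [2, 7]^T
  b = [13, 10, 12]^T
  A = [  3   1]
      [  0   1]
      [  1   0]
Each vertex is the intersection of two constraint boundaries that also satisfies all remaining constraints:
  p = 0 and q = 0 → (0, 0)
  3p + q = 13 and q = 0 → (4.333, 0)
  3p + q = 13 and q = 10 → (1, 10)
  q = 10 and p = 0 → (0, 10)

Evaluating z = 2p + 7q at each vertex:
  (0, 0): z = 0
  (4.333, 0): z = 8.667
  (1, 10): z = 72
  (0, 10): z = 70

The maximum is at (1, 10) with z = 72.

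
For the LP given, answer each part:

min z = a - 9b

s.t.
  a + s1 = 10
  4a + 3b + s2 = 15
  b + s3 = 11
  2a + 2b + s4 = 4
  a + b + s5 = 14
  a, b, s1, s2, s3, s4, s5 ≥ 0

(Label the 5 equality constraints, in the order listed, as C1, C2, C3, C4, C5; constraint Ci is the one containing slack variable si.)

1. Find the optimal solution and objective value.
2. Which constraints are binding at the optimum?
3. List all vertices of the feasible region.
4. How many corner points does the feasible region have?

1. a = 0, b = 2, z = -18
2. C4, a ≥ 0
3. (0, 0), (2, 0), (0, 2)
4. 3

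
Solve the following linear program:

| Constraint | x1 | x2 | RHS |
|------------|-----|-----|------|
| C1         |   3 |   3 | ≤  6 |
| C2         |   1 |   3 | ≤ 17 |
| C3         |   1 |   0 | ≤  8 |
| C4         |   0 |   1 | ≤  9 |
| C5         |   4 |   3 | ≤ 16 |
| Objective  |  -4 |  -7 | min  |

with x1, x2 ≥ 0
Each vertex is the intersection of two constraint boundaries that also satisfies all remaining constraints:
  x1 = 0 and x2 = 0 → (0, 0)
  3x1 + 3x2 = 6 and x2 = 0 → (2, 0)
  3x1 + 3x2 = 6 and x1 = 0 → (0, 2)

Evaluating z = -4x1 - 7x2 at each vertex:
  (0, 0): z = 0
  (2, 0): z = -8
  (0, 2): z = -14

The minimum is at (0, 2) with z = -14.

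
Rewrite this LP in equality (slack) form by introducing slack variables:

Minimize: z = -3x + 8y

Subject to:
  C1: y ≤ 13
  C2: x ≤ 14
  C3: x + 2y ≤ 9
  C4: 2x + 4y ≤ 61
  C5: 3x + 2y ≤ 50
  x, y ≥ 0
min z = -3x + 8y

s.t.
  y + s1 = 13
  x + s2 = 14
  x + 2y + s3 = 9
  2x + 4y + s4 = 61
  3x + 2y + s5 = 50
  x, y, s1, s2, s3, s4, s5 ≥ 0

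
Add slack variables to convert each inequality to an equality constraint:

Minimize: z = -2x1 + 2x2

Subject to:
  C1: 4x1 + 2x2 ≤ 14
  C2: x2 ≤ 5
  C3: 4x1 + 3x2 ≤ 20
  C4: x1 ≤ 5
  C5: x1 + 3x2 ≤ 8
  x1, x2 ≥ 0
min z = -2x1 + 2x2

s.t.
  4x1 + 2x2 + s1 = 14
  x2 + s2 = 5
  4x1 + 3x2 + s3 = 20
  x1 + s4 = 5
  x1 + 3x2 + s5 = 8
  x1, x2, s1, s2, s3, s4, s5 ≥ 0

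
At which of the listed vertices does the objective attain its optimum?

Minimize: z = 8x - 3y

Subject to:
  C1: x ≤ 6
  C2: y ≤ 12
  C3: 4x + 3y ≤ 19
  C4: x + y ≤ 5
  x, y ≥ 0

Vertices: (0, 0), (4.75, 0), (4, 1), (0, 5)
(0, 5) with z = -15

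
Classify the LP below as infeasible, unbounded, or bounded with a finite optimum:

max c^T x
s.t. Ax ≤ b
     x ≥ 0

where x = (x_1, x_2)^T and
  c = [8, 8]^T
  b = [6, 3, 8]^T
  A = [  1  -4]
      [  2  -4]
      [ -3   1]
Feasible point: (0, 0) satisfies every constraint, so the LP is feasible.
Direction d = (1, 1): for each constraint row a, a·d ≤ 0 —
  (1)(1) + (-4)(1) = -3 ≤ 0
  (2)(1) + (-4)(1) = -2 ≤ 0
  (-3)(1) + (1)(1) = -2 ≤ 0
and d ≥ 0, so (0, 0) + t·d stays feasible for every t ≥ 0. Along this ray z = 8x_1 + 8x_2 changes by 16 per unit t, so z → +∞.

Unbounded — the objective can increase without bound over the feasible region.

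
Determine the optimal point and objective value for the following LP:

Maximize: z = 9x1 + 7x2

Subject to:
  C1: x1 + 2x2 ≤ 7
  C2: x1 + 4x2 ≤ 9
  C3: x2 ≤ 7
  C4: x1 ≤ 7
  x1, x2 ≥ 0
x1 = 7, x2 = 0, z = 63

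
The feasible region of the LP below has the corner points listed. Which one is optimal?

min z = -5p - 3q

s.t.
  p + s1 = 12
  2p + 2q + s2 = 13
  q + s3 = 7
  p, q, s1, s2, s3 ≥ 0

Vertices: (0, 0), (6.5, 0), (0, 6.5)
(6.5, 0) with z = -32.5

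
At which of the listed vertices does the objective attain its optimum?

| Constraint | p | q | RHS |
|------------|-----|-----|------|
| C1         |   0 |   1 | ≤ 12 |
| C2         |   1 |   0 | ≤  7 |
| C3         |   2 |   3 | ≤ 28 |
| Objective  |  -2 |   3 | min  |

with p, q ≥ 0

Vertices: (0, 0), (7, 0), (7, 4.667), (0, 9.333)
(7, 0) with z = -14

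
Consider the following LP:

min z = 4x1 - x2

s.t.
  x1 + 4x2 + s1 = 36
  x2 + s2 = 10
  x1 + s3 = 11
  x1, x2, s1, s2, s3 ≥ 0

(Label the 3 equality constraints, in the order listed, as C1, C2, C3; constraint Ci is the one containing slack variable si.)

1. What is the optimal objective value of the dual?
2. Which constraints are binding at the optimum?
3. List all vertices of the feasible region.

1. -9 (by strong duality, equal to the primal optimum)
2. C1, x1 ≥ 0
3. (0, 0), (11, 0), (11, 6.25), (0, 9)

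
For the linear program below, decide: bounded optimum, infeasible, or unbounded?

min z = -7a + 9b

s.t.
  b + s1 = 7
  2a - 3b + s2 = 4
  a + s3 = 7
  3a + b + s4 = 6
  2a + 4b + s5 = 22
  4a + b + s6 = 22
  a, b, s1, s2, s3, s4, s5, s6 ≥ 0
The point (2, 0) satisfies every constraint, so the LP is feasible; the constraints give a ≤ 7 and b ≤ 7, which with a, b ≥ 0 keep the feasible region inside a bounded box. A feasible, bounded LP attains a finite optimum at a vertex.

Evaluating z = -7a + 9b at each vertex:
  (0, 0): z = 0
  (2, 0): z = -14
  (0.2, 5.4): z = 47.2
  (0, 5.5): z = 49.5

Feasible with finite optimum z* = -14 at (2, 0).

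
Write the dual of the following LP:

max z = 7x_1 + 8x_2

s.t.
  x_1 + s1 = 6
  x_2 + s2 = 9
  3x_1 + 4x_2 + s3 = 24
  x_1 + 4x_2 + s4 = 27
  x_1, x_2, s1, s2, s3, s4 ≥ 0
Minimize: z = 6y1 + 9y2 + 24y3 + 27y4

Subject to:
  C1: -y1 - 3y3 - y4 ≤ -7
  C2: -y2 - 4y3 - 4y4 ≤ -8
  y1, y2, y3, y4 ≥ 0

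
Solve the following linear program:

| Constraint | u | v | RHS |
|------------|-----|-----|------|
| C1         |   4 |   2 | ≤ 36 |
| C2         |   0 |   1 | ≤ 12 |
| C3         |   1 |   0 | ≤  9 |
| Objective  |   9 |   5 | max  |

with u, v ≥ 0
u = 3, v = 12, z = 87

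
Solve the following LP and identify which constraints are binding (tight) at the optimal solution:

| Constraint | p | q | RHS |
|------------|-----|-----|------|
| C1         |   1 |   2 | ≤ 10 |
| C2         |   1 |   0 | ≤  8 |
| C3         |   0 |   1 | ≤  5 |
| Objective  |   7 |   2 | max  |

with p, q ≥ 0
Optimal: p = 8, q = 1
Binding: C1, C2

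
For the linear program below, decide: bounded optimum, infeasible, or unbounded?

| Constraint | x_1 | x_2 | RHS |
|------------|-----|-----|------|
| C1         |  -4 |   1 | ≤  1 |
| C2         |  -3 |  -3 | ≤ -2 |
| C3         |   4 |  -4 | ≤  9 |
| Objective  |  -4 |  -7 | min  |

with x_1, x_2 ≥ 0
Feasible point: (0, 1) satisfies every constraint, so the LP is feasible.
Direction d = (1, 1): for each constraint row a, a·d ≤ 0 —
  (-4)(1) + (1)(1) = -3 ≤ 0
  (-3)(1) + (-3)(1) = -6 ≤ 0
  (4)(1) + (-4)(1) = 0 ≤ 0
and d ≥ 0, so (0, 1) + t·d stays feasible for every t ≥ 0. Along this ray z = -4x_1 - 7x_2 changes by -11 per unit t, so z → −∞.

Unbounded — the objective can decrease without bound over the feasible region.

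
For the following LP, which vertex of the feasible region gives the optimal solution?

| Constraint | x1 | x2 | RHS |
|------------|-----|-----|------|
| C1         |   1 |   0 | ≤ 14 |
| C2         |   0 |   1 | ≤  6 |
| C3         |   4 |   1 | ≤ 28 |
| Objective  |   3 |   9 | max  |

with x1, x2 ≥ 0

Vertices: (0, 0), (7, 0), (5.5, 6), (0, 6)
Evaluating z = 3x1 + 9x2 at each vertex:
  (0, 0): z = 0
  (7, 0): z = 21
  (5.5, 6): z = 70.5
  (0, 6): z = 54

The largest value is z = 70.5, attained at (5.5, 6).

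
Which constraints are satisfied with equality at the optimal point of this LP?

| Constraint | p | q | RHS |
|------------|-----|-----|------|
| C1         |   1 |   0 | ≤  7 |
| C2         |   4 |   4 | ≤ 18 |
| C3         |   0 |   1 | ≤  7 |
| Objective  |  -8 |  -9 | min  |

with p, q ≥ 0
Optimal: p = 0, q = 4.5
Slack at optimum:
  C1: slack = 7
  C2: slack = 0 (binding)
  C3: slack = 2.5
  p ≥ 0: p = 0 (binding)
  q ≥ 0: q = 4.5
Binding constraints: C2, p ≥ 0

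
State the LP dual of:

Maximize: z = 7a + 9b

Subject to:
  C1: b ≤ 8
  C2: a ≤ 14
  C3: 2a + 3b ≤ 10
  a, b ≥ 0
Minimize: z = 8y1 + 14y2 + 10y3

Subject to:
  C1: -y2 - 2y3 ≤ -7
  C2: -y1 - 3y3 ≤ -9
  y1, y2, y3 ≥ 0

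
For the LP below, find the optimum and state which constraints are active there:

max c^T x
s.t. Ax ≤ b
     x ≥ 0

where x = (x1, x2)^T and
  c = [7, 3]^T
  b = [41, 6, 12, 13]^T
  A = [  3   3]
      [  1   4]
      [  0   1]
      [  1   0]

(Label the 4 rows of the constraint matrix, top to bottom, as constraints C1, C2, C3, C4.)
Optimal: x1 = 6, x2 = 0
Slack at optimum:
  C1: slack = 23
  C2: slack = 0 (binding)
  C3: slack = 12
  C4: slack = 7
  x1 ≥ 0: x1 = 6
  x2 ≥ 0: x2 = 0 (binding)
Binding constraints: C2, x2 ≥ 0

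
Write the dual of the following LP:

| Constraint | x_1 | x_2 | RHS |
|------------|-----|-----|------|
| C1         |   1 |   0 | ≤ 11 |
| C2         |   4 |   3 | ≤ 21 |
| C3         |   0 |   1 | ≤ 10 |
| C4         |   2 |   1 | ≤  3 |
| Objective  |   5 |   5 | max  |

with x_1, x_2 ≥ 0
Minimize: z = 11y1 + 21y2 + 10y3 + 3y4

Subject to:
  C1: -y1 - 4y2 - 2y4 ≤ -5
  C2: -3y2 - y3 - y4 ≤ -5
  y1, y2, y3, y4 ≥ 0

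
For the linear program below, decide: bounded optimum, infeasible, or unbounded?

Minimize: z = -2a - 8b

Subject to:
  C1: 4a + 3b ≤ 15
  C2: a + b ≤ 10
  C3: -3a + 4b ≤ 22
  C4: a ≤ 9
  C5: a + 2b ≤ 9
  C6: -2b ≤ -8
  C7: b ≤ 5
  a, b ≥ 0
The point (0, 4.5) satisfies every constraint, so the LP is feasible; the constraints give a ≤ 9 and b ≤ 5, which with a, b ≥ 0 keep the feasible region inside a bounded box. A feasible, bounded LP attains a finite optimum at a vertex.

Evaluating z = -2a - 8b at each vertex:
  (0, 4): z = -32
  (0.75, 4): z = -33.5
  (0.6, 4.2): z = -34.8
  (0, 4.5): z = -36

Feasible with finite optimum z* = -36 at (0, 4.5).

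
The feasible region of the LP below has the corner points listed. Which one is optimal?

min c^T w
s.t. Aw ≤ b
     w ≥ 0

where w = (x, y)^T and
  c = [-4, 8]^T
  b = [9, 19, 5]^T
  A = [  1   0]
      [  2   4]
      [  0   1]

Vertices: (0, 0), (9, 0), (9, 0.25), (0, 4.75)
(9, 0) with z = -36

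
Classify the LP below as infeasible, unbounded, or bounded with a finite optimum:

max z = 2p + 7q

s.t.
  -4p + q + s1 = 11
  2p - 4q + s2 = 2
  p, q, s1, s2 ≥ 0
Feasible point: (0, 0) satisfies every constraint, so the LP is feasible.
Direction d = (1, 1): for each constraint row a, a·d ≤ 0 —
  (-4)(1) + (1)(1) = -3 ≤ 0
  (2)(1) + (-4)(1) = -2 ≤ 0
and d ≥ 0, so (0, 0) + t·d stays feasible for every t ≥ 0. Along this ray z = 2p + 7q changes by 9 per unit t, so z → +∞.

Unbounded — the objective can increase without bound over the feasible region.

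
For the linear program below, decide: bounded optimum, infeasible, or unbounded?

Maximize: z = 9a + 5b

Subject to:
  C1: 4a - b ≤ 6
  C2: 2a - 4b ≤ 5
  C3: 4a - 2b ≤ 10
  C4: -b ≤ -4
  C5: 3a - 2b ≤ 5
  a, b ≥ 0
Feasible point: (0, 4) satisfies every constraint, so the LP is feasible.
Direction d = (0, 1): for each constraint row a, a·d ≤ 0 —
  (4)(0) + (-1)(1) = -1 ≤ 0
  (2)(0) + (-4)(1) = -4 ≤ 0
  (4)(0) + (-2)(1) = -2 ≤ 0
  (0)(0) + (-1)(1) = -1 ≤ 0
  (3)(0) + (-2)(1) = -2 ≤ 0
and d ≥ 0, so (0, 4) + t·d stays feasible for every t ≥ 0. Along this ray z = 9a + 5b changes by 5 per unit t, so z → +∞.

Unbounded — the objective can increase without bound over the feasible region.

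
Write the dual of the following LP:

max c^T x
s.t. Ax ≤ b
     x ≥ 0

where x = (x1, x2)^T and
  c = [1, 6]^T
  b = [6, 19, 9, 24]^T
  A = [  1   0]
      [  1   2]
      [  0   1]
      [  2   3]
Minimize: z = 6y1 + 19y2 + 9y3 + 24y4

Subject to:
  C1: -y1 - y2 - 2y4 ≤ -1
  C2: -2y2 - y3 - 3y4 ≤ -6
  y1, y2, y3, y4 ≥ 0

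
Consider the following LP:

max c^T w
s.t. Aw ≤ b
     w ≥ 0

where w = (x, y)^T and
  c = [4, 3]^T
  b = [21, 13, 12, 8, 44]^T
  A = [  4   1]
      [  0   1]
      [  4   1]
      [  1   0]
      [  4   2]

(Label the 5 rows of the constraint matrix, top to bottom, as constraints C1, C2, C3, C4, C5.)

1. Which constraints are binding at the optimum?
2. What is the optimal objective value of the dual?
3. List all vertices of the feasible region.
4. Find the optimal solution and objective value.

1. C3, x ≥ 0
2. 36 (by strong duality, equal to the primal optimum)
3. (0, 0), (3, 0), (0, 12)
4. x = 0, y = 12, z = 36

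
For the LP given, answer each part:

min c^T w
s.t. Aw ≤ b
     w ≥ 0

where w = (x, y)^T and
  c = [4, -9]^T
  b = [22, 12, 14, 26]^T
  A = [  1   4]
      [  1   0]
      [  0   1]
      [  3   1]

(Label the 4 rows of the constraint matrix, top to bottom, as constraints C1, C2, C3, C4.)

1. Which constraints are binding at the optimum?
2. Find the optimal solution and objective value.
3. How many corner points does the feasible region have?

1. C1, x ≥ 0
2. x = 0, y = 5.5, z = -49.5
3. 4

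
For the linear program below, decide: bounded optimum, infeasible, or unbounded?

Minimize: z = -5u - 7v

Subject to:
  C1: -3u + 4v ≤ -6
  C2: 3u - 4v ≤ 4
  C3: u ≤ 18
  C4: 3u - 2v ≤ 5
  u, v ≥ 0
C2 requires 3u - 4v ≤ 4, while C1 (-3u + 4v ≤ -6) is equivalent to 3u - 4v ≥ 6. Together they would need 6 ≤ 3u - 4v ≤ 4, which is impossible since 6 > 4. No point satisfies all constraints.

The feasible region is empty; the LP is infeasible.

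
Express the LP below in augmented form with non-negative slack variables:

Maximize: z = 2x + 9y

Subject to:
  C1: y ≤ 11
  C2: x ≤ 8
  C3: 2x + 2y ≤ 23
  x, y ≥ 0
max z = 2x + 9y

s.t.
  y + s1 = 11
  x + s2 = 8
  2x + 2y + s3 = 23
  x, y, s1, s2, s3 ≥ 0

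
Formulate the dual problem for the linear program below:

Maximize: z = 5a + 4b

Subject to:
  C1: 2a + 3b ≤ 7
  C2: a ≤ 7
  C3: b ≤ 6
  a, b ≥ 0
Minimize: z = 7y1 + 7y2 + 6y3

Subject to:
  C1: -2y1 - y2 ≤ -5
  C2: -3y1 - y3 ≤ -4
  y1, y2, y3 ≥ 0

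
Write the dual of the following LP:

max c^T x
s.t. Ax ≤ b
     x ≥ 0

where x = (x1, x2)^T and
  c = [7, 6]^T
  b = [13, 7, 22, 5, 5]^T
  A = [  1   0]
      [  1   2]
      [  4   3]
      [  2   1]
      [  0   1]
Minimize: z = 13y1 + 7y2 + 22y3 + 5y4 + 5y5

Subject to:
  C1: -y1 - y2 - 4y3 - 2y4 ≤ -7
  C2: -2y2 - 3y3 - y4 - y5 ≤ -6
  y1, y2, y3, y4, y5 ≥ 0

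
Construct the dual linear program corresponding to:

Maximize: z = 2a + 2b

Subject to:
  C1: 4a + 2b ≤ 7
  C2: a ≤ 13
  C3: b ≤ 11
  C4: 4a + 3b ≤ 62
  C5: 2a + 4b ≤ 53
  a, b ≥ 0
Minimize: z = 7y1 + 13y2 + 11y3 + 62y4 + 53y5

Subject to:
  C1: -4y1 - y2 - 4y4 - 2y5 ≤ -2
  C2: -2y1 - y3 - 3y4 - 4y5 ≤ -2
  y1, y2, y3, y4, y5 ≥ 0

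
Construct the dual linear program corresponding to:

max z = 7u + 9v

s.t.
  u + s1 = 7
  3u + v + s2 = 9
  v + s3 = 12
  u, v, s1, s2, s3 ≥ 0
Minimize: z = 7y1 + 9y2 + 12y3

Subject to:
  C1: -y1 - 3y2 ≤ -7
  C2: -y2 - y3 ≤ -9
  y1, y2, y3 ≥ 0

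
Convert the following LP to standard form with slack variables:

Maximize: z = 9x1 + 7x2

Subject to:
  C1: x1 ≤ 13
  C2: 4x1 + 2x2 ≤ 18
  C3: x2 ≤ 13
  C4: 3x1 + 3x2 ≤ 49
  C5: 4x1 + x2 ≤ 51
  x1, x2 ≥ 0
max z = 9x1 + 7x2

s.t.
  x1 + s1 = 13
  4x1 + 2x2 + s2 = 18
  x2 + s3 = 13
  3x1 + 3x2 + s4 = 49
  4x1 + x2 + s5 = 51
  x1, x2, s1, s2, s3, s4, s5 ≥ 0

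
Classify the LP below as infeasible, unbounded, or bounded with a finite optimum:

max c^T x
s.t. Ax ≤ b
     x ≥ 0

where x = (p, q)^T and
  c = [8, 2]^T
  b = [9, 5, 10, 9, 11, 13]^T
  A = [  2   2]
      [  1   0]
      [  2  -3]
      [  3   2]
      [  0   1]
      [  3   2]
The point (3, 0) satisfies every constraint, so the LP is feasible; the constraints give p ≤ 5 and q ≤ 11, which with p, q ≥ 0 keep the feasible region inside a bounded box. A feasible, bounded LP attains a finite optimum at a vertex.

Evaluating z = 8p + 2q at each vertex:
  (0, 0): z = 0
  (3, 0): z = 24
  (0, 4.5): z = 9

Bounded optimum: z* = 24 at (3, 0).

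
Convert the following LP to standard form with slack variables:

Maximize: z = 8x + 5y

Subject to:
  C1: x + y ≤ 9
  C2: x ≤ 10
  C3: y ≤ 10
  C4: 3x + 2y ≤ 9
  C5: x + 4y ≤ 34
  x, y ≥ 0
max z = 8x + 5y

s.t.
  x + y + s1 = 9
  x + s2 = 10
  y + s3 = 10
  3x + 2y + s4 = 9
  x + 4y + s5 = 34
  x, y, s1, s2, s3, s4, s5 ≥ 0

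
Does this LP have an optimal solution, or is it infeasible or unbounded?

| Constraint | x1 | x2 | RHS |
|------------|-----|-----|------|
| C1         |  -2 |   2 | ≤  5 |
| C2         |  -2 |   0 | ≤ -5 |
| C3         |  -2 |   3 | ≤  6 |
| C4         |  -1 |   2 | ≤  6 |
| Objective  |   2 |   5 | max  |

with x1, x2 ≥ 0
Feasible point: (3, 0) satisfies every constraint, so the LP is feasible.
Direction d = (1, 0): for each constraint row a, a·d ≤ 0 —
  (-2)(1) + (2)(0) = -2 ≤ 0
  (-2)(1) + (0)(0) = -2 ≤ 0
  (-2)(1) + (3)(0) = -2 ≤ 0
  (-1)(1) + (2)(0) = -1 ≤ 0
and d ≥ 0, so (3, 0) + t·d stays feasible for every t ≥ 0. Along this ray z = 2x1 + 5x2 changes by 2 per unit t, so z → +∞.

Unbounded: there is a feasible ray along which z → +∞.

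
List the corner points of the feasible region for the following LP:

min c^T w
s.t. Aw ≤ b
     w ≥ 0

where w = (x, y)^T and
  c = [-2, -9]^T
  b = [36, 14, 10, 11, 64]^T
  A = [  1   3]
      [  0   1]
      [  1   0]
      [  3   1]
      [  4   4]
Each vertex is the intersection of two constraint boundaries that also satisfies all remaining constraints:
  x = 0 and y = 0 → (0, 0)
  3x + y = 11 and y = 0 → (3.667, 0)
  3x + y = 11 and x = 0 → (0, 11)

Vertices: (0, 0), (3.667, 0), (0, 11)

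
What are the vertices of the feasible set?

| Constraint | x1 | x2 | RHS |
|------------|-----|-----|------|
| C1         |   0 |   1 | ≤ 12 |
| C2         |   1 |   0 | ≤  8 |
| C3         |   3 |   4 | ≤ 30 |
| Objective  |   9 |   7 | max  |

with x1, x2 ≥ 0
Each vertex is the intersection of two constraint boundaries that also satisfies all remaining constraints:
  x1 = 0 and x2 = 0 → (0, 0)
  x1 = 8 and x2 = 0 → (8, 0)
  x1 = 8 and 3x1 + 4x2 = 30 → (8, 1.5)
  3x1 + 4x2 = 30 and x1 = 0 → (0, 7.5)

Vertices: (0, 0), (8, 0), (8, 1.5), (0, 7.5)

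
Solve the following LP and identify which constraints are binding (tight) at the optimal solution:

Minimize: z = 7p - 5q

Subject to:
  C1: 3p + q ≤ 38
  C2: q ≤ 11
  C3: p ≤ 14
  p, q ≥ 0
Optimal: p = 0, q = 11
Slack at optimum:
  C1: slack = 27
  C2: slack = 0 (binding)
  C3: slack = 14
  p ≥ 0: p = 0 (binding)
  q ≥ 0: q = 11
Binding constraints: C2, p ≥ 0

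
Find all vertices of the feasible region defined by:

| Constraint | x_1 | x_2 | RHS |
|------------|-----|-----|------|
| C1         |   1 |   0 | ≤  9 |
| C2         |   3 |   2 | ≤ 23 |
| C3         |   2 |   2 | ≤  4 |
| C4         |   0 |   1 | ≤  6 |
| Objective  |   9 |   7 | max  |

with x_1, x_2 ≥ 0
Each vertex is the intersection of two constraint boundaries that also satisfies all remaining constraints:
  x_1 = 0 and x_2 = 0 → (0, 0)
  2x_1 + 2x_2 = 4 and x_2 = 0 → (2, 0)
  2x_1 + 2x_2 = 4 and x_1 = 0 → (0, 2)

Vertices: (0, 0), (2, 0), (0, 2)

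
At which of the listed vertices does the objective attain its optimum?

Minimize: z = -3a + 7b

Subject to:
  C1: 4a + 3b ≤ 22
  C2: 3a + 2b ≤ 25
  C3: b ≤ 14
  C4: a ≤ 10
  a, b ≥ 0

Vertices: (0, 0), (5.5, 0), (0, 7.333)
(5.5, 0) with z = -16.5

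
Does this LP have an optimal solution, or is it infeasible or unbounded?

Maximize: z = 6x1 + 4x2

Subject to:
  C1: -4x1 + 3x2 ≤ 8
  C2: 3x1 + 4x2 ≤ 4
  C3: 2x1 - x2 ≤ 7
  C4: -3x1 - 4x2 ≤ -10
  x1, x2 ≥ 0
C2 requires 3x1 + 4x2 ≤ 4, while C4 (-3x1 - 4x2 ≤ -10) is equivalent to 3x1 + 4x2 ≥ 10. Together they would need 10 ≤ 3x1 + 4x2 ≤ 4, which is impossible since 10 > 4. No point satisfies all constraints.

Infeasible — the constraint set is empty.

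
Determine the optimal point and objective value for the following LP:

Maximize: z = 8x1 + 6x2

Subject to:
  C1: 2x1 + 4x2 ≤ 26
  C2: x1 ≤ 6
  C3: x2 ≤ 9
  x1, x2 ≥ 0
Each vertex is the intersection of two constraint boundaries that also satisfies all remaining constraints:
  x1 = 0 and x2 = 0 → (0, 0)
  x1 = 6 and x2 = 0 → (6, 0)
  2x1 + 4x2 = 26 and x1 = 6 → (6, 3.5)
  2x1 + 4x2 = 26 and x1 = 0 → (0, 6.5)

Evaluating z = 8x1 + 6x2 at each vertex:
  (0, 0): z = 0
  (6, 0): z = 48
  (6, 3.5): z = 69
  (0, 6.5): z = 39

The maximum is at (6, 3.5) with z = 69.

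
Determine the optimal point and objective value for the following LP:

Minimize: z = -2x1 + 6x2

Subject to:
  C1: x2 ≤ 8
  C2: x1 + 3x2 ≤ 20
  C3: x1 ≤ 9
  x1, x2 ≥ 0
x1 = 9, x2 = 0, z = -18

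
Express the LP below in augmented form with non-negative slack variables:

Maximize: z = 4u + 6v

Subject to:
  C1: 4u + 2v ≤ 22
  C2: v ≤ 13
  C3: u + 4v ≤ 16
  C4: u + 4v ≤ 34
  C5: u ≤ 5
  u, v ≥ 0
max z = 4u + 6v

s.t.
  4u + 2v + s1 = 22
  v + s2 = 13
  u + 4v + s3 = 16
  u + 4v + s4 = 34
  u + s5 = 5
  u, v, s1, s2, s3, s4, s5 ≥ 0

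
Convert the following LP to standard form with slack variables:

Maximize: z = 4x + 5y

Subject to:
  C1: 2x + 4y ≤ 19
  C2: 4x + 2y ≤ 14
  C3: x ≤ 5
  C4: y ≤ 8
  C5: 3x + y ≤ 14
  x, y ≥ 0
max z = 4x + 5y

s.t.
  2x + 4y + s1 = 19
  4x + 2y + s2 = 14
  x + s3 = 5
  y + s4 = 8
  3x + y + s5 = 14
  x, y, s1, s2, s3, s4, s5 ≥ 0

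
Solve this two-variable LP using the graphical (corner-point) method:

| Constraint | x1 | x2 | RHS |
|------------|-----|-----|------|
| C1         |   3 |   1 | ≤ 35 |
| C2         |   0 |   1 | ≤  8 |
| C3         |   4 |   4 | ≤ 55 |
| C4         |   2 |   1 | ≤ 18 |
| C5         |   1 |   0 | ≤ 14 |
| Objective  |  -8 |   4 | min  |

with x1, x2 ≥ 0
Each vertex is the intersection of two constraint boundaries that also satisfies all remaining constraints:
  x1 = 0 and x2 = 0 → (0, 0)
  2x1 + x2 = 18 and x2 = 0 → (9, 0)
  x2 = 8 and 2x1 + x2 = 18 → (5, 8)
  x2 = 8 and x1 = 0 → (0, 8)

Evaluating z = -8x1 + 4x2 at each vertex:
  (0, 0): z = 0
  (9, 0): z = -72
  (5, 8): z = -8
  (0, 8): z = 32

The minimum is at (9, 0) with z = -72.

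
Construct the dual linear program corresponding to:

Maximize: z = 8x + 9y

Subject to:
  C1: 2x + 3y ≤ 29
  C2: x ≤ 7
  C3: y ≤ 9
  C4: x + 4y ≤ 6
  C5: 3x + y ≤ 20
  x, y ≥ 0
Minimize: z = 29y1 + 7y2 + 9y3 + 6y4 + 20y5

Subject to:
  C1: -2y1 - y2 - y4 - 3y5 ≤ -8
  C2: -3y1 - y3 - 4y4 - y5 ≤ -9
  y1, y2, y3, y4, y5 ≥ 0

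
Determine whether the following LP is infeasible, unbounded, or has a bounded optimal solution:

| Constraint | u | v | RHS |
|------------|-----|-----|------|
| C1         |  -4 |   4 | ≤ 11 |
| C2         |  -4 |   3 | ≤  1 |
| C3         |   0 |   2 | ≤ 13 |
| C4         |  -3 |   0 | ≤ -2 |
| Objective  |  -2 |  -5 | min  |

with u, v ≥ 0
Feasible point: (1, 0) satisfies every constraint, so the LP is feasible.
Direction d = (1, 0): for each constraint row a, a·d ≤ 0 —
  (-4)(1) + (4)(0) = -4 ≤ 0
  (-4)(1) + (3)(0) = -4 ≤ 0
  (0)(1) + (2)(0) = 0 ≤ 0
  (-3)(1) + (0)(0) = -3 ≤ 0
and d ≥ 0, so (1, 0) + t·d stays feasible for every t ≥ 0. Along this ray z = -2u - 5v changes by -2 per unit t, so z → −∞.

Unbounded — the objective can decrease without bound over the feasible region.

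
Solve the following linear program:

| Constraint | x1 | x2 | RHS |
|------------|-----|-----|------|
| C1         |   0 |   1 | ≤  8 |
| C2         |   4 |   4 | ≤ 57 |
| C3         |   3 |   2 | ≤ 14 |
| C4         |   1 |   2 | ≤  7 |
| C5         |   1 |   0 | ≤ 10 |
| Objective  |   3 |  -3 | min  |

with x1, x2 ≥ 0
x1 = 0, x2 = 3.5, z = -10.5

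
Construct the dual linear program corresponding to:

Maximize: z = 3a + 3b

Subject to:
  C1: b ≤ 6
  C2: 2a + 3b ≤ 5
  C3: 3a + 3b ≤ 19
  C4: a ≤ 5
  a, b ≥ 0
Minimize: z = 6y1 + 5y2 + 19y3 + 5y4

Subject to:
  C1: -2y2 - 3y3 - y4 ≤ -3
  C2: -y1 - 3y2 - 3y3 ≤ -3
  y1, y2, y3, y4 ≥ 0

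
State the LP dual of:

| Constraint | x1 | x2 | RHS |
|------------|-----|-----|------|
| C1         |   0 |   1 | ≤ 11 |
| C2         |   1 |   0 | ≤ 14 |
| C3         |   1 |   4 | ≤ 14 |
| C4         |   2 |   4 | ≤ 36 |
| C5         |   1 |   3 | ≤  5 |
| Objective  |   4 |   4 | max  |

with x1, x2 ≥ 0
Minimize: z = 11y1 + 14y2 + 14y3 + 36y4 + 5y5

Subject to:
  C1: -y2 - y3 - 2y4 - y5 ≤ -4
  C2: -y1 - 4y3 - 4y4 - 3y5 ≤ -4
  y1, y2, y3, y4, y5 ≥ 0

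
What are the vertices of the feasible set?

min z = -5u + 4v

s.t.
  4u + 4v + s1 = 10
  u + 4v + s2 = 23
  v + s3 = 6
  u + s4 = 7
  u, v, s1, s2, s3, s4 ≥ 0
Each vertex is the intersection of two constraint boundaries that also satisfies all remaining constraints:
  u = 0 and v = 0 → (0, 0)
  4u + 4v = 10 and v = 0 → (2.5, 0)
  4u + 4v = 10 and u = 0 → (0, 2.5)

Vertices: (0, 0), (2.5, 0), (0, 2.5)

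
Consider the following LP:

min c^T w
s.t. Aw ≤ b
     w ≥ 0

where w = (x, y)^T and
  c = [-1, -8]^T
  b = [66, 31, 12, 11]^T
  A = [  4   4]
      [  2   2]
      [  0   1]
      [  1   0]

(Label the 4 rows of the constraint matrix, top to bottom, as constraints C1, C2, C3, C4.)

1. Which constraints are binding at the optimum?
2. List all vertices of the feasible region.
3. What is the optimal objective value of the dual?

1. C2, C3
2. (0, 0), (11, 0), (11, 4.5), (3.5, 12), (0, 12)
3. -99.5 (by strong duality, equal to the primal optimum)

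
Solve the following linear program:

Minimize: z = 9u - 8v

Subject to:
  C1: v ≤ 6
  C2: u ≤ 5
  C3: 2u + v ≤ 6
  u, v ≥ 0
Each vertex is the intersection of two constraint boundaries that also satisfies all remaining constraints:
  u = 0 and v = 0 → (0, 0)
  2u + v = 6 and v = 0 → (3, 0)
  v = 6 and 2u + v = 6 → (0, 6)

Evaluating z = 9u - 8v at each vertex:
  (0, 0): z = 0
  (3, 0): z = 27
  (0, 6): z = -48

The minimum is at (0, 6) with z = -48.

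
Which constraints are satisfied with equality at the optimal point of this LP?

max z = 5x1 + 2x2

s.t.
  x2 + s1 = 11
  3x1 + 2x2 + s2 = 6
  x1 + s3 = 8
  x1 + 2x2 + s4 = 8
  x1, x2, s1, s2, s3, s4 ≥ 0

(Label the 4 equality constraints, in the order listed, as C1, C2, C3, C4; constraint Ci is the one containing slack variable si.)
Optimal: x1 = 2, x2 = 0
Binding: C2, x2 ≥ 0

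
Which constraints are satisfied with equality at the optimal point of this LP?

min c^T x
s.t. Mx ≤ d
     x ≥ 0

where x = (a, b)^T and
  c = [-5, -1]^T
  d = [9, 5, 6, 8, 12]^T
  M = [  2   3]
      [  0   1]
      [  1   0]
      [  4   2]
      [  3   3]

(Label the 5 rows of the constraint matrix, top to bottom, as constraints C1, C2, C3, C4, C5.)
Optimal: a = 2, b = 0
Slack at optimum:
  C1: slack = 5
  C2: slack = 5
  C3: slack = 4
  C4: slack = 0 (binding)
  C5: slack = 6
  a ≥ 0: a = 2
  b ≥ 0: b = 0 (binding)
Binding constraints: C4, b ≥ 0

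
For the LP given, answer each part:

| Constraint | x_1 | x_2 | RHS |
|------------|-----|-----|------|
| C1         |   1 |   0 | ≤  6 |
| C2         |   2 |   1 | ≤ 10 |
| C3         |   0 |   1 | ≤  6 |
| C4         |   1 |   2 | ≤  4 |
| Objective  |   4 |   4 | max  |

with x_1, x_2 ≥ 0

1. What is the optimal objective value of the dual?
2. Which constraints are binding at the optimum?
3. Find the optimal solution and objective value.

1. 16 (by strong duality, equal to the primal optimum)
2. C4, x_2 ≥ 0
3. x_1 = 4, x_2 = 0, z = 16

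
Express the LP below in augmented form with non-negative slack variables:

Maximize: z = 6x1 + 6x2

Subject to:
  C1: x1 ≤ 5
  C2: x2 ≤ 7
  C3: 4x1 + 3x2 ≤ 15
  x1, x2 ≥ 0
max z = 6x1 + 6x2

s.t.
  x1 + s1 = 5
  x2 + s2 = 7
  4x1 + 3x2 + s3 = 15
  x1, x2, s1, s2, s3 ≥ 0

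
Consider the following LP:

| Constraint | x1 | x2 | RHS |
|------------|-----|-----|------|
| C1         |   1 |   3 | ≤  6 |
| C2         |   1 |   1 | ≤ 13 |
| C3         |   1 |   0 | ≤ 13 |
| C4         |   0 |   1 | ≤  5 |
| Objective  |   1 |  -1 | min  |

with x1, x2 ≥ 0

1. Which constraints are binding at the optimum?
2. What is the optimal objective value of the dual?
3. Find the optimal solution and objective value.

1. C1, x1 ≥ 0
2. -2 (by strong duality, equal to the primal optimum)
3. x1 = 0, x2 = 2, z = -2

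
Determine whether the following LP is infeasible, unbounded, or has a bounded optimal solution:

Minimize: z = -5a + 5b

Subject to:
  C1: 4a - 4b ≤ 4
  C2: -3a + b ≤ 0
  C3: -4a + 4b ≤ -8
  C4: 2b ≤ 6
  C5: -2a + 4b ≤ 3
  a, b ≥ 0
C1 requires 4a - 4b ≤ 4, while C3 (-4a + 4b ≤ -8) is equivalent to 4a - 4b ≥ 8. Together they would need 8 ≤ 4a - 4b ≤ 4, which is impossible since 8 > 4. No point satisfies all constraints.

The feasible region is empty; the LP is infeasible.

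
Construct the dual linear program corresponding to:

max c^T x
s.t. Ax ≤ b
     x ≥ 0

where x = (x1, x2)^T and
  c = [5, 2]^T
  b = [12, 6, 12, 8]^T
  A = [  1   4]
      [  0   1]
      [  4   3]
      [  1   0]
Minimize: z = 12y1 + 6y2 + 12y3 + 8y4

Subject to:
  C1: -y1 - 4y3 - y4 ≤ -5
  C2: -4y1 - y2 - 3y3 ≤ -2
  y1, y2, y3, y4 ≥ 0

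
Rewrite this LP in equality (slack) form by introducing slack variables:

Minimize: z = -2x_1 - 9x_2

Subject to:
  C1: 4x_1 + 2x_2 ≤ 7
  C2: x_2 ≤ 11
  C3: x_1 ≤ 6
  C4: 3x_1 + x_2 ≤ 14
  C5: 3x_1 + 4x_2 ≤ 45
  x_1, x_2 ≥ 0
min z = -2x_1 - 9x_2

s.t.
  4x_1 + 2x_2 + s1 = 7
  x_2 + s2 = 11
  x_1 + s3 = 6
  3x_1 + x_2 + s4 = 14
  3x_1 + 4x_2 + s5 = 45
  x_1, x_2, s1, s2, s3, s4, s5 ≥ 0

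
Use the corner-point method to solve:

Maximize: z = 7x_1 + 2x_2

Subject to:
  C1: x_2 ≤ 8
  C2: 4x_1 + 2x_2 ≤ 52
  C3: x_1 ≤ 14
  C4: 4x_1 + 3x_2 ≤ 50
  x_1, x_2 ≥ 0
x_1 = 12.5, x_2 = 0, z = 87.5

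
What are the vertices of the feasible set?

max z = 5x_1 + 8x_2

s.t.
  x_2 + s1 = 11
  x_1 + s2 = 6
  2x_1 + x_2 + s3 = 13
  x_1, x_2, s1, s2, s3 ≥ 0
Each vertex is the intersection of two constraint boundaries that also satisfies all remaining constraints:
  x_1 = 0 and x_2 = 0 → (0, 0)
  x_1 = 6 and x_2 = 0 → (6, 0)
  x_1 = 6 and 2x_1 + x_2 = 13 → (6, 1)
  x_2 = 11 and 2x_1 + x_2 = 13 → (1, 11)
  x_2 = 11 and x_1 = 0 → (0, 11)

Vertices: (0, 0), (6, 0), (6, 1), (1, 11), (0, 11)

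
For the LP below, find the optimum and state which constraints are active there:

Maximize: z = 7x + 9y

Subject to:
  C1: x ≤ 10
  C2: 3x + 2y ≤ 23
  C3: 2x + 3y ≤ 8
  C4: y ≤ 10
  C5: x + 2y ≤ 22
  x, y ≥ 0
Optimal: x = 4, y = 0
Slack at optimum:
  C1: slack = 6
  C2: slack = 11
  C3: slack = 0 (binding)
  C4: slack = 10
  C5: slack = 18
  x ≥ 0: x = 4
  y ≥ 0: y = 0 (binding)
Binding constraints: C3, y ≥ 0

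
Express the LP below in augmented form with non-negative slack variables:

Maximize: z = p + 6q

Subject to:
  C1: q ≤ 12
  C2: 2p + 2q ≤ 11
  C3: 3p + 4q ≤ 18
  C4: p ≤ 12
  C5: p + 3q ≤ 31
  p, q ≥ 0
max z = p + 6q

s.t.
  q + s1 = 12
  2p + 2q + s2 = 11
  3p + 4q + s3 = 18
  p + s4 = 12
  p + 3q + s5 = 31
  p, q, s1, s2, s3, s4, s5 ≥ 0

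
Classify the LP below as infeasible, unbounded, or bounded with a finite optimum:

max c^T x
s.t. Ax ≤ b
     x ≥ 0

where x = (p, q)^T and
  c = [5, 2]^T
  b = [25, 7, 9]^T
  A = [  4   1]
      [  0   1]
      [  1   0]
The point (4.5, 7) satisfies every constraint, so the LP is feasible; the constraints give p ≤ 9 and q ≤ 7, which with p, q ≥ 0 keep the feasible region inside a bounded box. A feasible, bounded LP attains a finite optimum at a vertex.

Evaluating z = 5p + 2q at each vertex:
  (0, 0): z = 0
  (6.25, 0): z = 31.25
  (4.5, 7): z = 36.5
  (0, 7): z = 14

Bounded optimum: z* = 36.5 at (4.5, 7).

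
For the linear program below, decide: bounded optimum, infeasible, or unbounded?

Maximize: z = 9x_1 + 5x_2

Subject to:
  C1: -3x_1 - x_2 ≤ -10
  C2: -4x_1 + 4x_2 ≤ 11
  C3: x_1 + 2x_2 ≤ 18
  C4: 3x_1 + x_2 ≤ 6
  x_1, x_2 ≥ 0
C4 requires 3x_1 + x_2 ≤ 6, while C1 (-3x_1 - x_2 ≤ -10) is equivalent to 3x_1 + x_2 ≥ 10. Together they would need 10 ≤ 3x_1 + x_2 ≤ 6, which is impossible since 10 > 6. No point satisfies all constraints.

The feasible region is empty; the LP is infeasible.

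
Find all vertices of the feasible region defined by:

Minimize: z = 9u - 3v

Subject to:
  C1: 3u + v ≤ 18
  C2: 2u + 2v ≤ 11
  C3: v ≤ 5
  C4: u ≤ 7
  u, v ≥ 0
Each vertex is the intersection of two constraint boundaries that also satisfies all remaining constraints:
  u = 0 and v = 0 → (0, 0)
  2u + 2v = 11 and v = 0 → (5.5, 0)
  2u + 2v = 11 and v = 5 → (0.5, 5)
  v = 5 and u = 0 → (0, 5)

Vertices: (0, 0), (5.5, 0), (0.5, 5), (0, 5)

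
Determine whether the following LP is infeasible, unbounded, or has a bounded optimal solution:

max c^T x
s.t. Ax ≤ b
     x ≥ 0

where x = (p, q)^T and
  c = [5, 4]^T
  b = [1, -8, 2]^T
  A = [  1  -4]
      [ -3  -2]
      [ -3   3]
Feasible point: (2, 1) satisfies every constraint, so the LP is feasible.
Direction d = (1, 1): for each constraint row a, a·d ≤ 0 —
  (1)(1) + (-4)(1) = -3 ≤ 0
  (-3)(1) + (-2)(1) = -5 ≤ 0
  (-3)(1) + (3)(1) = 0 ≤ 0
and d ≥ 0, so (2, 1) + t·d stays feasible for every t ≥ 0. Along this ray z = 5p + 4q changes by 9 per unit t, so z → +∞.

Unbounded — the objective can increase without bound over the feasible region.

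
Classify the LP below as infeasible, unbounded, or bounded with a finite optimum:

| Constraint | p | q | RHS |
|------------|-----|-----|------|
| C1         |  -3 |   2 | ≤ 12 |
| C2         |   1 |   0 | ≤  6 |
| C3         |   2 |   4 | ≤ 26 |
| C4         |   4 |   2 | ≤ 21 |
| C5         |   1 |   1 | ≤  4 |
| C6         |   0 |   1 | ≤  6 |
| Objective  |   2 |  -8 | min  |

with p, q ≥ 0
The point (0, 4) satisfies every constraint, so the LP is feasible; the constraints give p ≤ 6 and q ≤ 6, which with p, q ≥ 0 keep the feasible region inside a bounded box. A feasible, bounded LP attains a finite optimum at a vertex.

Feasible with finite optimum z* = -32 at (0, 4).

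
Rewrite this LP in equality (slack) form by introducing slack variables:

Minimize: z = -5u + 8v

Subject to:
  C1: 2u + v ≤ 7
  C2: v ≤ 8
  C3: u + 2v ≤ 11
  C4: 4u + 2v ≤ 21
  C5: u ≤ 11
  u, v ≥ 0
min z = -5u + 8v

s.t.
  2u + v + s1 = 7
  v + s2 = 8
  u + 2v + s3 = 11
  4u + 2v + s4 = 21
  u + s5 = 11
  u, v, s1, s2, s3, s4, s5 ≥ 0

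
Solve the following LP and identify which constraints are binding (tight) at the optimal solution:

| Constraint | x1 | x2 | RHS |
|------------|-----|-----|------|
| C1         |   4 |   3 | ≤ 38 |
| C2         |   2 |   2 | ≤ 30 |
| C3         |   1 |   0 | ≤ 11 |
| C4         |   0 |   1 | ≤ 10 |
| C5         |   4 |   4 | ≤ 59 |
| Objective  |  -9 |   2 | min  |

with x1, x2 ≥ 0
Optimal: x1 = 9.5, x2 = 0
Binding: C1, x2 ≥ 0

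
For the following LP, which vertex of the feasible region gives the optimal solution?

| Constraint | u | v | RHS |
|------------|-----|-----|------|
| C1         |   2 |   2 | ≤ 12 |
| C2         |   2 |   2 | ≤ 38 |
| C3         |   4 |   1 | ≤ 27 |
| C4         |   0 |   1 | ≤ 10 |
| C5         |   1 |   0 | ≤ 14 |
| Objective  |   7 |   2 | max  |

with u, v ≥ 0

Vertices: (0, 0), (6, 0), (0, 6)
(6, 0) with z = 42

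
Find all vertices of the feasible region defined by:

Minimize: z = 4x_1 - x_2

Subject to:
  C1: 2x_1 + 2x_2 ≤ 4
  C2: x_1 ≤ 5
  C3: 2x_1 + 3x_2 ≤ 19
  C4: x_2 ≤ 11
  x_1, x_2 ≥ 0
Each vertex is the intersection of two constraint boundaries that also satisfies all remaining constraints:
  x_1 = 0 and x_2 = 0 → (0, 0)
  2x_1 + 2x_2 = 4 and x_2 = 0 → (2, 0)
  2x_1 + 2x_2 = 4 and x_1 = 0 → (0, 2)

Vertices: (0, 0), (2, 0), (0, 2)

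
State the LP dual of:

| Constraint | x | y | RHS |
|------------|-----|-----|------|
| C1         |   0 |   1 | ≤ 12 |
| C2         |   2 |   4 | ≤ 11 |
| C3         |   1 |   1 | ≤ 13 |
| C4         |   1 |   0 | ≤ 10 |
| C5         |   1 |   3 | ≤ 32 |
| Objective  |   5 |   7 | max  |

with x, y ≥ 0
Minimize: z = 12y1 + 11y2 + 13y3 + 10y4 + 32y5

Subject to:
  C1: -2y2 - y3 - y4 - y5 ≤ -5
  C2: -y1 - 4y2 - y3 - 3y5 ≤ -7
  y1, y2, y3, y4, y5 ≥ 0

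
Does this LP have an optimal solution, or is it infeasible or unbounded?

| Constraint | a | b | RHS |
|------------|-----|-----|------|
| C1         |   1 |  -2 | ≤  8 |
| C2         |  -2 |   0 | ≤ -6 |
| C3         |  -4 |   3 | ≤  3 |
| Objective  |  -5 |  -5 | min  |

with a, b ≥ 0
Feasible point: (3, 0) satisfies every constraint, so the LP is feasible.
Direction d = (1, 1): for each constraint row a, a·d ≤ 0 —
  (1)(1) + (-2)(1) = -1 ≤ 0
  (-2)(1) + (0)(1) = -2 ≤ 0
  (-4)(1) + (3)(1) = -1 ≤ 0
and d ≥ 0, so (3, 0) + t·d stays feasible for every t ≥ 0. Along this ray z = -5a - 5b changes by -10 per unit t, so z → −∞.

The LP is unbounded; z can be made arbitrarily small.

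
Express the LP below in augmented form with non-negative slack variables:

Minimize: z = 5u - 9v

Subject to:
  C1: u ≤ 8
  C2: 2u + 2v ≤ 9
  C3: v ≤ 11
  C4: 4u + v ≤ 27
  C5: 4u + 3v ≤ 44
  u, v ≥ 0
min z = 5u - 9v

s.t.
  u + s1 = 8
  2u + 2v + s2 = 9
  v + s3 = 11
  4u + v + s4 = 27
  4u + 3v + s5 = 44
  u, v, s1, s2, s3, s4, s5 ≥ 0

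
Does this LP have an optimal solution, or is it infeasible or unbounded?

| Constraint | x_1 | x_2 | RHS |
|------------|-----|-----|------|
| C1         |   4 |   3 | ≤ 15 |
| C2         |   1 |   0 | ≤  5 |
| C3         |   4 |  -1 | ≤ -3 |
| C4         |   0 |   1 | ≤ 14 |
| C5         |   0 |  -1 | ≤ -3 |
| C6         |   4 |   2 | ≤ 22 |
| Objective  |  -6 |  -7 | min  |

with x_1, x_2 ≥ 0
The point (0, 5) satisfies every constraint, so the LP is feasible; the constraints give x_1 ≤ 5 and x_2 ≤ 14, which with x_1, x_2 ≥ 0 keep the feasible region inside a bounded box. A feasible, bounded LP attains a finite optimum at a vertex.

Bounded optimum: z* = -35 at (0, 5).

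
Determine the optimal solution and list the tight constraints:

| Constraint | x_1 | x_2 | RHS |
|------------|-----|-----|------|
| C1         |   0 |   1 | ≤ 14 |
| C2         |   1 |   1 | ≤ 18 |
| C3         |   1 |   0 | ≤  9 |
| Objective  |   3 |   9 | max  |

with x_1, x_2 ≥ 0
Optimal: x_1 = 4, x_2 = 14
Slack at optimum:
  C1: slack = 0 (binding)
  C2: slack = 0 (binding)
  C3: slack = 5
  x_1 ≥ 0: x_1 = 4
  x_2 ≥ 0: x_2 = 14
Binding constraints: C1, C2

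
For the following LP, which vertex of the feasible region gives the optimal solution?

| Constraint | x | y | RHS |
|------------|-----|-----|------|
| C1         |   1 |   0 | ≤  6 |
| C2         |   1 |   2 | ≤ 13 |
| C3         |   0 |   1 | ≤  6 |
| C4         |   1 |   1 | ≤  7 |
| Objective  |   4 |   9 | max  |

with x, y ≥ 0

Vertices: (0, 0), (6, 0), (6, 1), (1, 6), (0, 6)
Evaluating z = 4x + 9y at each vertex:
  (0, 0): z = 0
  (6, 0): z = 24
  (6, 1): z = 33
  (1, 6): z = 58
  (0, 6): z = 54

The largest value is z = 58, attained at (1, 6).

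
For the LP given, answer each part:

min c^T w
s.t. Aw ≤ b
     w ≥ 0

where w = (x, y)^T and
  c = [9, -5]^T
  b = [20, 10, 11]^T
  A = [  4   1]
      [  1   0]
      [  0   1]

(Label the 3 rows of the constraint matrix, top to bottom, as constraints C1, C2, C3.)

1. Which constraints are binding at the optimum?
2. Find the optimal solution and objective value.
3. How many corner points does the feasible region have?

1. C3, x ≥ 0
2. x = 0, y = 11, z = -55
3. 4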